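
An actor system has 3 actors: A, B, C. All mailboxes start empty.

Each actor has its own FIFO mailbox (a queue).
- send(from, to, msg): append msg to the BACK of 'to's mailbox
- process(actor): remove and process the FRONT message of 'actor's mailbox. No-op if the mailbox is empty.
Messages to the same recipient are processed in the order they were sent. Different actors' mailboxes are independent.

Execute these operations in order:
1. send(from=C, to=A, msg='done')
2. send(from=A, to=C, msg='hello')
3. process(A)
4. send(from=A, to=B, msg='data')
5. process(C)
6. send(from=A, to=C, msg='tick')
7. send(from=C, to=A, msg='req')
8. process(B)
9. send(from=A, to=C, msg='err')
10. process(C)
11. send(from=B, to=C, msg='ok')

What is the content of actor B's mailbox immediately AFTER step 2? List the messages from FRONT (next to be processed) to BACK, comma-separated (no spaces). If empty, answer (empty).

After 1 (send(from=C, to=A, msg='done')): A:[done] B:[] C:[]
After 2 (send(from=A, to=C, msg='hello')): A:[done] B:[] C:[hello]

(empty)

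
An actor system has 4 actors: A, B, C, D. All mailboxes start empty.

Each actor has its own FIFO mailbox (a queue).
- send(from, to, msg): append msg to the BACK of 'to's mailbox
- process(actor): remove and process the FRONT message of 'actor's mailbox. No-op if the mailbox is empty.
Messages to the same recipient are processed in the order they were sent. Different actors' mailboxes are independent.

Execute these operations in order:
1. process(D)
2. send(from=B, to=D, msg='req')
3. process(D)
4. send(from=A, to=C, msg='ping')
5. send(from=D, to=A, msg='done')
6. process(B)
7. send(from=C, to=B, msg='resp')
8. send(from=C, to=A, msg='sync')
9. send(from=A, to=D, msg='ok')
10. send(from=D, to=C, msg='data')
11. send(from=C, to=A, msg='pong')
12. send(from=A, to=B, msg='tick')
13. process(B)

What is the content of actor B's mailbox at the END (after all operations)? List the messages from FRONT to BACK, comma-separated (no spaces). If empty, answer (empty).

After 1 (process(D)): A:[] B:[] C:[] D:[]
After 2 (send(from=B, to=D, msg='req')): A:[] B:[] C:[] D:[req]
After 3 (process(D)): A:[] B:[] C:[] D:[]
After 4 (send(from=A, to=C, msg='ping')): A:[] B:[] C:[ping] D:[]
After 5 (send(from=D, to=A, msg='done')): A:[done] B:[] C:[ping] D:[]
After 6 (process(B)): A:[done] B:[] C:[ping] D:[]
After 7 (send(from=C, to=B, msg='resp')): A:[done] B:[resp] C:[ping] D:[]
After 8 (send(from=C, to=A, msg='sync')): A:[done,sync] B:[resp] C:[ping] D:[]
After 9 (send(from=A, to=D, msg='ok')): A:[done,sync] B:[resp] C:[ping] D:[ok]
After 10 (send(from=D, to=C, msg='data')): A:[done,sync] B:[resp] C:[ping,data] D:[ok]
After 11 (send(from=C, to=A, msg='pong')): A:[done,sync,pong] B:[resp] C:[ping,data] D:[ok]
After 12 (send(from=A, to=B, msg='tick')): A:[done,sync,pong] B:[resp,tick] C:[ping,data] D:[ok]
After 13 (process(B)): A:[done,sync,pong] B:[tick] C:[ping,data] D:[ok]

Answer: tick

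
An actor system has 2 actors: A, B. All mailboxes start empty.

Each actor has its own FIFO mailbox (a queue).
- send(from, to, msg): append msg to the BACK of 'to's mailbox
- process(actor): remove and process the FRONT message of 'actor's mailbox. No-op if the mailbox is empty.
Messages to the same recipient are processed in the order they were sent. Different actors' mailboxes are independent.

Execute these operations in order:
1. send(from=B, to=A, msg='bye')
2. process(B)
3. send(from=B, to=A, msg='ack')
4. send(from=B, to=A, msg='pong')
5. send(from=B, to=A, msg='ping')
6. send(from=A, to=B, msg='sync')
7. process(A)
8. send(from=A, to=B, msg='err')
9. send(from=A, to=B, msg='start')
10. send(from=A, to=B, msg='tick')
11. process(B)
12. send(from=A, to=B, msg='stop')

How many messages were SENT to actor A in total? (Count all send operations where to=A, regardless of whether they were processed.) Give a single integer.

Answer: 4

Derivation:
After 1 (send(from=B, to=A, msg='bye')): A:[bye] B:[]
After 2 (process(B)): A:[bye] B:[]
After 3 (send(from=B, to=A, msg='ack')): A:[bye,ack] B:[]
After 4 (send(from=B, to=A, msg='pong')): A:[bye,ack,pong] B:[]
After 5 (send(from=B, to=A, msg='ping')): A:[bye,ack,pong,ping] B:[]
After 6 (send(from=A, to=B, msg='sync')): A:[bye,ack,pong,ping] B:[sync]
After 7 (process(A)): A:[ack,pong,ping] B:[sync]
After 8 (send(from=A, to=B, msg='err')): A:[ack,pong,ping] B:[sync,err]
After 9 (send(from=A, to=B, msg='start')): A:[ack,pong,ping] B:[sync,err,start]
After 10 (send(from=A, to=B, msg='tick')): A:[ack,pong,ping] B:[sync,err,start,tick]
After 11 (process(B)): A:[ack,pong,ping] B:[err,start,tick]
After 12 (send(from=A, to=B, msg='stop')): A:[ack,pong,ping] B:[err,start,tick,stop]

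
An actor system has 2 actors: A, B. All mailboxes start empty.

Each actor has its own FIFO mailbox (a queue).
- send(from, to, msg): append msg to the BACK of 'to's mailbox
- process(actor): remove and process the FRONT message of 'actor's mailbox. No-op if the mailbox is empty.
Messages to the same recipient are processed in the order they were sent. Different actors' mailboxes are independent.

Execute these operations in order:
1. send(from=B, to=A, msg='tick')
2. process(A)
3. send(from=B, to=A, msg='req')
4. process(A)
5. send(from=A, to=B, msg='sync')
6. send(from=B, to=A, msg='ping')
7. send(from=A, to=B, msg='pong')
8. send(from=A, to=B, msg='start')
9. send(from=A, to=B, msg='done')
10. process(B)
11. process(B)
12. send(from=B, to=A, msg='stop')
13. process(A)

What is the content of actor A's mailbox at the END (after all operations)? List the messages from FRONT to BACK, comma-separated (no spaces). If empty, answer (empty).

Answer: stop

Derivation:
After 1 (send(from=B, to=A, msg='tick')): A:[tick] B:[]
After 2 (process(A)): A:[] B:[]
After 3 (send(from=B, to=A, msg='req')): A:[req] B:[]
After 4 (process(A)): A:[] B:[]
After 5 (send(from=A, to=B, msg='sync')): A:[] B:[sync]
After 6 (send(from=B, to=A, msg='ping')): A:[ping] B:[sync]
After 7 (send(from=A, to=B, msg='pong')): A:[ping] B:[sync,pong]
After 8 (send(from=A, to=B, msg='start')): A:[ping] B:[sync,pong,start]
After 9 (send(from=A, to=B, msg='done')): A:[ping] B:[sync,pong,start,done]
After 10 (process(B)): A:[ping] B:[pong,start,done]
After 11 (process(B)): A:[ping] B:[start,done]
After 12 (send(from=B, to=A, msg='stop')): A:[ping,stop] B:[start,done]
After 13 (process(A)): A:[stop] B:[start,done]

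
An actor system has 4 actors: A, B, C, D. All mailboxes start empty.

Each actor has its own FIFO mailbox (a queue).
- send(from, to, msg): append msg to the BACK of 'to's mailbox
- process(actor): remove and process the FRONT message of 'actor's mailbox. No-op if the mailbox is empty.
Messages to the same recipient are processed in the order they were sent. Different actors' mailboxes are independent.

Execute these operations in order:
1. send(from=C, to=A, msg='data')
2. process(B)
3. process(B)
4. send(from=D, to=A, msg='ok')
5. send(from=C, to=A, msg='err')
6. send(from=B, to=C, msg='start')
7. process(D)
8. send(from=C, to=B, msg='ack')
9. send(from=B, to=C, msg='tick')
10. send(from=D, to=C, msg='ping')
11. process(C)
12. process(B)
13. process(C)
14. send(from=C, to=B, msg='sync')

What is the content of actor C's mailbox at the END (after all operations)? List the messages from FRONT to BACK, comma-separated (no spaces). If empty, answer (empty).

Answer: ping

Derivation:
After 1 (send(from=C, to=A, msg='data')): A:[data] B:[] C:[] D:[]
After 2 (process(B)): A:[data] B:[] C:[] D:[]
After 3 (process(B)): A:[data] B:[] C:[] D:[]
After 4 (send(from=D, to=A, msg='ok')): A:[data,ok] B:[] C:[] D:[]
After 5 (send(from=C, to=A, msg='err')): A:[data,ok,err] B:[] C:[] D:[]
After 6 (send(from=B, to=C, msg='start')): A:[data,ok,err] B:[] C:[start] D:[]
After 7 (process(D)): A:[data,ok,err] B:[] C:[start] D:[]
After 8 (send(from=C, to=B, msg='ack')): A:[data,ok,err] B:[ack] C:[start] D:[]
After 9 (send(from=B, to=C, msg='tick')): A:[data,ok,err] B:[ack] C:[start,tick] D:[]
After 10 (send(from=D, to=C, msg='ping')): A:[data,ok,err] B:[ack] C:[start,tick,ping] D:[]
After 11 (process(C)): A:[data,ok,err] B:[ack] C:[tick,ping] D:[]
After 12 (process(B)): A:[data,ok,err] B:[] C:[tick,ping] D:[]
After 13 (process(C)): A:[data,ok,err] B:[] C:[ping] D:[]
After 14 (send(from=C, to=B, msg='sync')): A:[data,ok,err] B:[sync] C:[ping] D:[]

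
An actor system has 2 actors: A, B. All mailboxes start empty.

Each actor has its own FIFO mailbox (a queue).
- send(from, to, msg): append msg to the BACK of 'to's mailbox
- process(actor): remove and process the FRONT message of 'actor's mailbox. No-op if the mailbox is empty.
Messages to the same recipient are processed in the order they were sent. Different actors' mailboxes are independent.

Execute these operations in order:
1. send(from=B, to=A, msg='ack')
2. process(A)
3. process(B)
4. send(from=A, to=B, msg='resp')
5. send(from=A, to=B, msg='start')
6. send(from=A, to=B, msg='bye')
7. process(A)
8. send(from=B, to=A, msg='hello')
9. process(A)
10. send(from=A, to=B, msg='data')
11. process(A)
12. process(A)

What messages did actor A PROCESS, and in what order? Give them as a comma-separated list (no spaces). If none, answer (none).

After 1 (send(from=B, to=A, msg='ack')): A:[ack] B:[]
After 2 (process(A)): A:[] B:[]
After 3 (process(B)): A:[] B:[]
After 4 (send(from=A, to=B, msg='resp')): A:[] B:[resp]
After 5 (send(from=A, to=B, msg='start')): A:[] B:[resp,start]
After 6 (send(from=A, to=B, msg='bye')): A:[] B:[resp,start,bye]
After 7 (process(A)): A:[] B:[resp,start,bye]
After 8 (send(from=B, to=A, msg='hello')): A:[hello] B:[resp,start,bye]
After 9 (process(A)): A:[] B:[resp,start,bye]
After 10 (send(from=A, to=B, msg='data')): A:[] B:[resp,start,bye,data]
After 11 (process(A)): A:[] B:[resp,start,bye,data]
After 12 (process(A)): A:[] B:[resp,start,bye,data]

Answer: ack,hello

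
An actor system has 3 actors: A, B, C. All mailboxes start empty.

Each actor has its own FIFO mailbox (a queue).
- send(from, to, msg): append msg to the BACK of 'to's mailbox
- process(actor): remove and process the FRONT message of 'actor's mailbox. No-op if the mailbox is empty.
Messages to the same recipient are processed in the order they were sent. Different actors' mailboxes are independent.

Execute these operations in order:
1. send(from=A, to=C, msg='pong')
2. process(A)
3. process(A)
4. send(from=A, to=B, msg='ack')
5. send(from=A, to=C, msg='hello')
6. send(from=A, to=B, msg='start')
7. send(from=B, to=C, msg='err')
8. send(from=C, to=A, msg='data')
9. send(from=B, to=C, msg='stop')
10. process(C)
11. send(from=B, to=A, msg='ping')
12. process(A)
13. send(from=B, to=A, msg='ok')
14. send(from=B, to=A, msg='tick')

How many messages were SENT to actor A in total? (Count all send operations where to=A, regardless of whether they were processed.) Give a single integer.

After 1 (send(from=A, to=C, msg='pong')): A:[] B:[] C:[pong]
After 2 (process(A)): A:[] B:[] C:[pong]
After 3 (process(A)): A:[] B:[] C:[pong]
After 4 (send(from=A, to=B, msg='ack')): A:[] B:[ack] C:[pong]
After 5 (send(from=A, to=C, msg='hello')): A:[] B:[ack] C:[pong,hello]
After 6 (send(from=A, to=B, msg='start')): A:[] B:[ack,start] C:[pong,hello]
After 7 (send(from=B, to=C, msg='err')): A:[] B:[ack,start] C:[pong,hello,err]
After 8 (send(from=C, to=A, msg='data')): A:[data] B:[ack,start] C:[pong,hello,err]
After 9 (send(from=B, to=C, msg='stop')): A:[data] B:[ack,start] C:[pong,hello,err,stop]
After 10 (process(C)): A:[data] B:[ack,start] C:[hello,err,stop]
After 11 (send(from=B, to=A, msg='ping')): A:[data,ping] B:[ack,start] C:[hello,err,stop]
After 12 (process(A)): A:[ping] B:[ack,start] C:[hello,err,stop]
After 13 (send(from=B, to=A, msg='ok')): A:[ping,ok] B:[ack,start] C:[hello,err,stop]
After 14 (send(from=B, to=A, msg='tick')): A:[ping,ok,tick] B:[ack,start] C:[hello,err,stop]

Answer: 4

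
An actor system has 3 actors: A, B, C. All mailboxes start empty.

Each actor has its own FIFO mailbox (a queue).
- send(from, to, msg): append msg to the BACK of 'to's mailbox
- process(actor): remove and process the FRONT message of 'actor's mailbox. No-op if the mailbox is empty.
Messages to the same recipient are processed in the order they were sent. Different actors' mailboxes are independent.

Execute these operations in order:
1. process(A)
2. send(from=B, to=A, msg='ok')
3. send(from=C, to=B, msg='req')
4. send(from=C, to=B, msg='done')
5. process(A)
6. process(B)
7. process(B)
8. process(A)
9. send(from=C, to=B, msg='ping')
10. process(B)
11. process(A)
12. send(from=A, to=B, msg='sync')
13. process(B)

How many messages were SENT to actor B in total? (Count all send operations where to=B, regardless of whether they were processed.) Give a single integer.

Answer: 4

Derivation:
After 1 (process(A)): A:[] B:[] C:[]
After 2 (send(from=B, to=A, msg='ok')): A:[ok] B:[] C:[]
After 3 (send(from=C, to=B, msg='req')): A:[ok] B:[req] C:[]
After 4 (send(from=C, to=B, msg='done')): A:[ok] B:[req,done] C:[]
After 5 (process(A)): A:[] B:[req,done] C:[]
After 6 (process(B)): A:[] B:[done] C:[]
After 7 (process(B)): A:[] B:[] C:[]
After 8 (process(A)): A:[] B:[] C:[]
After 9 (send(from=C, to=B, msg='ping')): A:[] B:[ping] C:[]
After 10 (process(B)): A:[] B:[] C:[]
After 11 (process(A)): A:[] B:[] C:[]
After 12 (send(from=A, to=B, msg='sync')): A:[] B:[sync] C:[]
After 13 (process(B)): A:[] B:[] C:[]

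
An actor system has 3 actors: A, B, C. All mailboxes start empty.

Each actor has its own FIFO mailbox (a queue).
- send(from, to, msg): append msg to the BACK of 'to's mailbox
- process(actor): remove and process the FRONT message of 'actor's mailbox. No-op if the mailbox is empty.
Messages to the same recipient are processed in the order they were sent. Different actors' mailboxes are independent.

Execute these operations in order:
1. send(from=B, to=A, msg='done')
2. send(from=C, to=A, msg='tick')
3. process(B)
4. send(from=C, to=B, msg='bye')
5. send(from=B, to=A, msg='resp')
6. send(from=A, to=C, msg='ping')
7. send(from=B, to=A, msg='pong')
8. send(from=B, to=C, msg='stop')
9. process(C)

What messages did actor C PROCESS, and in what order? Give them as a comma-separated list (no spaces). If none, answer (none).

Answer: ping

Derivation:
After 1 (send(from=B, to=A, msg='done')): A:[done] B:[] C:[]
After 2 (send(from=C, to=A, msg='tick')): A:[done,tick] B:[] C:[]
After 3 (process(B)): A:[done,tick] B:[] C:[]
After 4 (send(from=C, to=B, msg='bye')): A:[done,tick] B:[bye] C:[]
After 5 (send(from=B, to=A, msg='resp')): A:[done,tick,resp] B:[bye] C:[]
After 6 (send(from=A, to=C, msg='ping')): A:[done,tick,resp] B:[bye] C:[ping]
After 7 (send(from=B, to=A, msg='pong')): A:[done,tick,resp,pong] B:[bye] C:[ping]
After 8 (send(from=B, to=C, msg='stop')): A:[done,tick,resp,pong] B:[bye] C:[ping,stop]
After 9 (process(C)): A:[done,tick,resp,pong] B:[bye] C:[stop]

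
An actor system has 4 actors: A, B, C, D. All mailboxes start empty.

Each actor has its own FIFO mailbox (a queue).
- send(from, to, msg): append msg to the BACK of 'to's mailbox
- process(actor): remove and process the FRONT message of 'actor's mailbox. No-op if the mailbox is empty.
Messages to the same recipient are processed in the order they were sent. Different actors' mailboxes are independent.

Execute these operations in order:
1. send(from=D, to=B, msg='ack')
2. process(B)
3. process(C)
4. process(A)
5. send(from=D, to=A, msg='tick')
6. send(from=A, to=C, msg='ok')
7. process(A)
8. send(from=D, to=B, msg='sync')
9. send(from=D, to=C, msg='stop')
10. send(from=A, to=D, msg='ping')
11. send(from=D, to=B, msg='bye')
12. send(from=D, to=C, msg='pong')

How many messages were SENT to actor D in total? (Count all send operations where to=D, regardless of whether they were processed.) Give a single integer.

Answer: 1

Derivation:
After 1 (send(from=D, to=B, msg='ack')): A:[] B:[ack] C:[] D:[]
After 2 (process(B)): A:[] B:[] C:[] D:[]
After 3 (process(C)): A:[] B:[] C:[] D:[]
After 4 (process(A)): A:[] B:[] C:[] D:[]
After 5 (send(from=D, to=A, msg='tick')): A:[tick] B:[] C:[] D:[]
After 6 (send(from=A, to=C, msg='ok')): A:[tick] B:[] C:[ok] D:[]
After 7 (process(A)): A:[] B:[] C:[ok] D:[]
After 8 (send(from=D, to=B, msg='sync')): A:[] B:[sync] C:[ok] D:[]
After 9 (send(from=D, to=C, msg='stop')): A:[] B:[sync] C:[ok,stop] D:[]
After 10 (send(from=A, to=D, msg='ping')): A:[] B:[sync] C:[ok,stop] D:[ping]
After 11 (send(from=D, to=B, msg='bye')): A:[] B:[sync,bye] C:[ok,stop] D:[ping]
After 12 (send(from=D, to=C, msg='pong')): A:[] B:[sync,bye] C:[ok,stop,pong] D:[ping]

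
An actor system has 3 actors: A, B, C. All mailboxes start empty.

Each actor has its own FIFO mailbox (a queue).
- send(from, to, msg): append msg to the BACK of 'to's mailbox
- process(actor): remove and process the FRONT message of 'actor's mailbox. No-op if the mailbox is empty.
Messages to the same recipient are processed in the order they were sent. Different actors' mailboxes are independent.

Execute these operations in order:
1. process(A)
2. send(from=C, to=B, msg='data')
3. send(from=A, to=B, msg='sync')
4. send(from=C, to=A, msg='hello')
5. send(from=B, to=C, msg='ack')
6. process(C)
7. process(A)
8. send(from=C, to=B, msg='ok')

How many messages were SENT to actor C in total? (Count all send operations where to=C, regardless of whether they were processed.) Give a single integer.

After 1 (process(A)): A:[] B:[] C:[]
After 2 (send(from=C, to=B, msg='data')): A:[] B:[data] C:[]
After 3 (send(from=A, to=B, msg='sync')): A:[] B:[data,sync] C:[]
After 4 (send(from=C, to=A, msg='hello')): A:[hello] B:[data,sync] C:[]
After 5 (send(from=B, to=C, msg='ack')): A:[hello] B:[data,sync] C:[ack]
After 6 (process(C)): A:[hello] B:[data,sync] C:[]
After 7 (process(A)): A:[] B:[data,sync] C:[]
After 8 (send(from=C, to=B, msg='ok')): A:[] B:[data,sync,ok] C:[]

Answer: 1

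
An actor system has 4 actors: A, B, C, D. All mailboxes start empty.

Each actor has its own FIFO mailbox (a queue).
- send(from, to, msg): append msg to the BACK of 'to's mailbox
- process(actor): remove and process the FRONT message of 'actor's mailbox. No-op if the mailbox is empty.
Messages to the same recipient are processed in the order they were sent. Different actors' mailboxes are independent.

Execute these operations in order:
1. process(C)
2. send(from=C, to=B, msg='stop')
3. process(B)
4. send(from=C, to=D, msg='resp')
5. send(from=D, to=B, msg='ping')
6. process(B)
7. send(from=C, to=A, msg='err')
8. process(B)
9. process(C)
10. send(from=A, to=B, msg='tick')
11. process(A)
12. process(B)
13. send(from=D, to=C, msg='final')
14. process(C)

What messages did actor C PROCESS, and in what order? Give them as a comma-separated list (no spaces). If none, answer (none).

Answer: final

Derivation:
After 1 (process(C)): A:[] B:[] C:[] D:[]
After 2 (send(from=C, to=B, msg='stop')): A:[] B:[stop] C:[] D:[]
After 3 (process(B)): A:[] B:[] C:[] D:[]
After 4 (send(from=C, to=D, msg='resp')): A:[] B:[] C:[] D:[resp]
After 5 (send(from=D, to=B, msg='ping')): A:[] B:[ping] C:[] D:[resp]
After 6 (process(B)): A:[] B:[] C:[] D:[resp]
After 7 (send(from=C, to=A, msg='err')): A:[err] B:[] C:[] D:[resp]
After 8 (process(B)): A:[err] B:[] C:[] D:[resp]
After 9 (process(C)): A:[err] B:[] C:[] D:[resp]
After 10 (send(from=A, to=B, msg='tick')): A:[err] B:[tick] C:[] D:[resp]
After 11 (process(A)): A:[] B:[tick] C:[] D:[resp]
After 12 (process(B)): A:[] B:[] C:[] D:[resp]
After 13 (send(from=D, to=C, msg='final')): A:[] B:[] C:[final] D:[resp]
After 14 (process(C)): A:[] B:[] C:[] D:[resp]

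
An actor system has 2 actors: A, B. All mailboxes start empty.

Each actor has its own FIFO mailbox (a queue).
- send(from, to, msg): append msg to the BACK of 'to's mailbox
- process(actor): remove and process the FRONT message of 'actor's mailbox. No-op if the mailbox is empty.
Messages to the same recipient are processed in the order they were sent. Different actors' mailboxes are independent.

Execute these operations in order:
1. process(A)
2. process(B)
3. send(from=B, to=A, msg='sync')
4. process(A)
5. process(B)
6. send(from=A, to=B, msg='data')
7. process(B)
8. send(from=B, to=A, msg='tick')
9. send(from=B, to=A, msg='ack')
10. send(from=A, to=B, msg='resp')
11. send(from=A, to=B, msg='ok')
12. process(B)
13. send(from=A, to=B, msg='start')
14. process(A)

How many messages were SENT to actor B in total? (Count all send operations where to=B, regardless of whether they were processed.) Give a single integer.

Answer: 4

Derivation:
After 1 (process(A)): A:[] B:[]
After 2 (process(B)): A:[] B:[]
After 3 (send(from=B, to=A, msg='sync')): A:[sync] B:[]
After 4 (process(A)): A:[] B:[]
After 5 (process(B)): A:[] B:[]
After 6 (send(from=A, to=B, msg='data')): A:[] B:[data]
After 7 (process(B)): A:[] B:[]
After 8 (send(from=B, to=A, msg='tick')): A:[tick] B:[]
After 9 (send(from=B, to=A, msg='ack')): A:[tick,ack] B:[]
After 10 (send(from=A, to=B, msg='resp')): A:[tick,ack] B:[resp]
After 11 (send(from=A, to=B, msg='ok')): A:[tick,ack] B:[resp,ok]
After 12 (process(B)): A:[tick,ack] B:[ok]
After 13 (send(from=A, to=B, msg='start')): A:[tick,ack] B:[ok,start]
After 14 (process(A)): A:[ack] B:[ok,start]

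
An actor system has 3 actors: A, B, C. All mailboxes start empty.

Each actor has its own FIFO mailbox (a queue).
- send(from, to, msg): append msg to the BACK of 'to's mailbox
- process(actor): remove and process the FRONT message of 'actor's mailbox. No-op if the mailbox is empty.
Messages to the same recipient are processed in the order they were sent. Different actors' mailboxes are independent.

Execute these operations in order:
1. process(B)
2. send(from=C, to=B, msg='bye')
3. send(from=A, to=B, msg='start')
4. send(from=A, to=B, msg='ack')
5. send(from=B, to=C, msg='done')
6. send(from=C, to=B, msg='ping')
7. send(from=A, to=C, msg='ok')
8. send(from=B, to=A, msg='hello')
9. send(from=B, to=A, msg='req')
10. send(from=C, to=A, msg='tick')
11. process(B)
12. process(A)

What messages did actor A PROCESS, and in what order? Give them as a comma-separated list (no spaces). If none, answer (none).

After 1 (process(B)): A:[] B:[] C:[]
After 2 (send(from=C, to=B, msg='bye')): A:[] B:[bye] C:[]
After 3 (send(from=A, to=B, msg='start')): A:[] B:[bye,start] C:[]
After 4 (send(from=A, to=B, msg='ack')): A:[] B:[bye,start,ack] C:[]
After 5 (send(from=B, to=C, msg='done')): A:[] B:[bye,start,ack] C:[done]
After 6 (send(from=C, to=B, msg='ping')): A:[] B:[bye,start,ack,ping] C:[done]
After 7 (send(from=A, to=C, msg='ok')): A:[] B:[bye,start,ack,ping] C:[done,ok]
After 8 (send(from=B, to=A, msg='hello')): A:[hello] B:[bye,start,ack,ping] C:[done,ok]
After 9 (send(from=B, to=A, msg='req')): A:[hello,req] B:[bye,start,ack,ping] C:[done,ok]
After 10 (send(from=C, to=A, msg='tick')): A:[hello,req,tick] B:[bye,start,ack,ping] C:[done,ok]
After 11 (process(B)): A:[hello,req,tick] B:[start,ack,ping] C:[done,ok]
After 12 (process(A)): A:[req,tick] B:[start,ack,ping] C:[done,ok]

Answer: hello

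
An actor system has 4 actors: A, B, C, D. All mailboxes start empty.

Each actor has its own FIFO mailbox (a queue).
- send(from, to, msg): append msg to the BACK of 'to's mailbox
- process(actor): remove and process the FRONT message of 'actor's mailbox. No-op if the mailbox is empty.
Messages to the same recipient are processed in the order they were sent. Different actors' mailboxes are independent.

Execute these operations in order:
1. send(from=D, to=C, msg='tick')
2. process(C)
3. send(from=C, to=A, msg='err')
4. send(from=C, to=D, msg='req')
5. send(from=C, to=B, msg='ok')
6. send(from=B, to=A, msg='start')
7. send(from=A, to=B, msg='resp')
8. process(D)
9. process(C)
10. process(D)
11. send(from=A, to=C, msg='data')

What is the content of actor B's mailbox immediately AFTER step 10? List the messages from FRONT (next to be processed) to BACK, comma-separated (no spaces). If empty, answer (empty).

After 1 (send(from=D, to=C, msg='tick')): A:[] B:[] C:[tick] D:[]
After 2 (process(C)): A:[] B:[] C:[] D:[]
After 3 (send(from=C, to=A, msg='err')): A:[err] B:[] C:[] D:[]
After 4 (send(from=C, to=D, msg='req')): A:[err] B:[] C:[] D:[req]
After 5 (send(from=C, to=B, msg='ok')): A:[err] B:[ok] C:[] D:[req]
After 6 (send(from=B, to=A, msg='start')): A:[err,start] B:[ok] C:[] D:[req]
After 7 (send(from=A, to=B, msg='resp')): A:[err,start] B:[ok,resp] C:[] D:[req]
After 8 (process(D)): A:[err,start] B:[ok,resp] C:[] D:[]
After 9 (process(C)): A:[err,start] B:[ok,resp] C:[] D:[]
After 10 (process(D)): A:[err,start] B:[ok,resp] C:[] D:[]

ok,resp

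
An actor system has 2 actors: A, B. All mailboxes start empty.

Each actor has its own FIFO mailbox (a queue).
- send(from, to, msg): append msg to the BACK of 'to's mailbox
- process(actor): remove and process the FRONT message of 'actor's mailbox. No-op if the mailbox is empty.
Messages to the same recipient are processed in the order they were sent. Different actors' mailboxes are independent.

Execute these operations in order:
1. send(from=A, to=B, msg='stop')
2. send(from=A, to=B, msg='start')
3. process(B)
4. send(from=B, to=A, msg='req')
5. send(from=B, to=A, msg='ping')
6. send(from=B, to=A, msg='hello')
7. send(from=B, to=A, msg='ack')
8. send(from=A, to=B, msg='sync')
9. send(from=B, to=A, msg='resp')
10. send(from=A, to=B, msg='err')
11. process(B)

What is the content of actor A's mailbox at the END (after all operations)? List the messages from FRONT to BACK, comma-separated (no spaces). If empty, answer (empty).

Answer: req,ping,hello,ack,resp

Derivation:
After 1 (send(from=A, to=B, msg='stop')): A:[] B:[stop]
After 2 (send(from=A, to=B, msg='start')): A:[] B:[stop,start]
After 3 (process(B)): A:[] B:[start]
After 4 (send(from=B, to=A, msg='req')): A:[req] B:[start]
After 5 (send(from=B, to=A, msg='ping')): A:[req,ping] B:[start]
After 6 (send(from=B, to=A, msg='hello')): A:[req,ping,hello] B:[start]
After 7 (send(from=B, to=A, msg='ack')): A:[req,ping,hello,ack] B:[start]
After 8 (send(from=A, to=B, msg='sync')): A:[req,ping,hello,ack] B:[start,sync]
After 9 (send(from=B, to=A, msg='resp')): A:[req,ping,hello,ack,resp] B:[start,sync]
After 10 (send(from=A, to=B, msg='err')): A:[req,ping,hello,ack,resp] B:[start,sync,err]
After 11 (process(B)): A:[req,ping,hello,ack,resp] B:[sync,err]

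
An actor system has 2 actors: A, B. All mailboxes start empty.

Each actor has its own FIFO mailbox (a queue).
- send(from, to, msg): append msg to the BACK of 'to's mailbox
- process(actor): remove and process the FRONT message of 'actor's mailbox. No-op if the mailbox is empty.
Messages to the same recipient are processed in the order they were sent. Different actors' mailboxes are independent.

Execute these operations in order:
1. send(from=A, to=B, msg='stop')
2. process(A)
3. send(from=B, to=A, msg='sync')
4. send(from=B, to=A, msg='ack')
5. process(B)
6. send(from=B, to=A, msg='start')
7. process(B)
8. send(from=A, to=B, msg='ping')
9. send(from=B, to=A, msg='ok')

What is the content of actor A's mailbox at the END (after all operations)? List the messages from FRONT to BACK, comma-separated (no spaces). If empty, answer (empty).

Answer: sync,ack,start,ok

Derivation:
After 1 (send(from=A, to=B, msg='stop')): A:[] B:[stop]
After 2 (process(A)): A:[] B:[stop]
After 3 (send(from=B, to=A, msg='sync')): A:[sync] B:[stop]
After 4 (send(from=B, to=A, msg='ack')): A:[sync,ack] B:[stop]
After 5 (process(B)): A:[sync,ack] B:[]
After 6 (send(from=B, to=A, msg='start')): A:[sync,ack,start] B:[]
After 7 (process(B)): A:[sync,ack,start] B:[]
After 8 (send(from=A, to=B, msg='ping')): A:[sync,ack,start] B:[ping]
After 9 (send(from=B, to=A, msg='ok')): A:[sync,ack,start,ok] B:[ping]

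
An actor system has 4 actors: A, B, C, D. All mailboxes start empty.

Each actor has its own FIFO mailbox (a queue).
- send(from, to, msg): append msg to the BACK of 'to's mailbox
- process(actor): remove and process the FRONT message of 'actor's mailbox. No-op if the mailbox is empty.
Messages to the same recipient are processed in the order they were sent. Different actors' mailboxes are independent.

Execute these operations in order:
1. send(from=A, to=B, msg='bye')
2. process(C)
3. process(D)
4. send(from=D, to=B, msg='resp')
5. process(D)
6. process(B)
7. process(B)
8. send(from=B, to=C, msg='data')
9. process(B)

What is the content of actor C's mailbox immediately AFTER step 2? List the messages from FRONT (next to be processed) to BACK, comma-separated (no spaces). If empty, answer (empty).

After 1 (send(from=A, to=B, msg='bye')): A:[] B:[bye] C:[] D:[]
After 2 (process(C)): A:[] B:[bye] C:[] D:[]

(empty)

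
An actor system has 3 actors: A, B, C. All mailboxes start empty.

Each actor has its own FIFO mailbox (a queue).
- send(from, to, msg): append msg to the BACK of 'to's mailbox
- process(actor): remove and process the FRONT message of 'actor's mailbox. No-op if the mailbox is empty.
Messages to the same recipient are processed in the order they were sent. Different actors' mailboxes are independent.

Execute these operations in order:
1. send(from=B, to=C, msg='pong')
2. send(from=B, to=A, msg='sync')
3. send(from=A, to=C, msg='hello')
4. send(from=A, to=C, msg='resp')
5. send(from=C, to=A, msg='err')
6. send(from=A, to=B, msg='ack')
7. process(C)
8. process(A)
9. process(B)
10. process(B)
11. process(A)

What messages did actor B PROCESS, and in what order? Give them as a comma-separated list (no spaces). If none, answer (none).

After 1 (send(from=B, to=C, msg='pong')): A:[] B:[] C:[pong]
After 2 (send(from=B, to=A, msg='sync')): A:[sync] B:[] C:[pong]
After 3 (send(from=A, to=C, msg='hello')): A:[sync] B:[] C:[pong,hello]
After 4 (send(from=A, to=C, msg='resp')): A:[sync] B:[] C:[pong,hello,resp]
After 5 (send(from=C, to=A, msg='err')): A:[sync,err] B:[] C:[pong,hello,resp]
After 6 (send(from=A, to=B, msg='ack')): A:[sync,err] B:[ack] C:[pong,hello,resp]
After 7 (process(C)): A:[sync,err] B:[ack] C:[hello,resp]
After 8 (process(A)): A:[err] B:[ack] C:[hello,resp]
After 9 (process(B)): A:[err] B:[] C:[hello,resp]
After 10 (process(B)): A:[err] B:[] C:[hello,resp]
After 11 (process(A)): A:[] B:[] C:[hello,resp]

Answer: ack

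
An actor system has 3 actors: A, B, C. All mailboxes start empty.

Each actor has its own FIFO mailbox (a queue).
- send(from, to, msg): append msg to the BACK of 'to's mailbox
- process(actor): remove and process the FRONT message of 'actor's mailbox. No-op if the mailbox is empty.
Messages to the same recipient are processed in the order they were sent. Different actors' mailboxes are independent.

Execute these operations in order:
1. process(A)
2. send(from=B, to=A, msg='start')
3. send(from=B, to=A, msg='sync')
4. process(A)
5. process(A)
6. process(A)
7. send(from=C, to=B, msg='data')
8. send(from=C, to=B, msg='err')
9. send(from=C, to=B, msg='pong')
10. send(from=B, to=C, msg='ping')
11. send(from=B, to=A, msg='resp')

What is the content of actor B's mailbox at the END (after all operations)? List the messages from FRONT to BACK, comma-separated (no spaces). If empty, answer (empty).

Answer: data,err,pong

Derivation:
After 1 (process(A)): A:[] B:[] C:[]
After 2 (send(from=B, to=A, msg='start')): A:[start] B:[] C:[]
After 3 (send(from=B, to=A, msg='sync')): A:[start,sync] B:[] C:[]
After 4 (process(A)): A:[sync] B:[] C:[]
After 5 (process(A)): A:[] B:[] C:[]
After 6 (process(A)): A:[] B:[] C:[]
After 7 (send(from=C, to=B, msg='data')): A:[] B:[data] C:[]
After 8 (send(from=C, to=B, msg='err')): A:[] B:[data,err] C:[]
After 9 (send(from=C, to=B, msg='pong')): A:[] B:[data,err,pong] C:[]
After 10 (send(from=B, to=C, msg='ping')): A:[] B:[data,err,pong] C:[ping]
After 11 (send(from=B, to=A, msg='resp')): A:[resp] B:[data,err,pong] C:[ping]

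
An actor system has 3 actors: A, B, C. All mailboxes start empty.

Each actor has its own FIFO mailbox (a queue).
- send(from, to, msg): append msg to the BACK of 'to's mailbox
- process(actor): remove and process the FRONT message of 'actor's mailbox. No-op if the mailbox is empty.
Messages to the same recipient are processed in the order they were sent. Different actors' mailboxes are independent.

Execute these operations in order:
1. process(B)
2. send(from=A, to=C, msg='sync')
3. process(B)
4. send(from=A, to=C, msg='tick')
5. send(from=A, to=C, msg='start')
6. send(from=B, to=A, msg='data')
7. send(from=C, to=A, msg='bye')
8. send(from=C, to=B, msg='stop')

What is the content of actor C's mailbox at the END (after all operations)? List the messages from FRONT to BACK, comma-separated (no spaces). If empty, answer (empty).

After 1 (process(B)): A:[] B:[] C:[]
After 2 (send(from=A, to=C, msg='sync')): A:[] B:[] C:[sync]
After 3 (process(B)): A:[] B:[] C:[sync]
After 4 (send(from=A, to=C, msg='tick')): A:[] B:[] C:[sync,tick]
After 5 (send(from=A, to=C, msg='start')): A:[] B:[] C:[sync,tick,start]
After 6 (send(from=B, to=A, msg='data')): A:[data] B:[] C:[sync,tick,start]
After 7 (send(from=C, to=A, msg='bye')): A:[data,bye] B:[] C:[sync,tick,start]
After 8 (send(from=C, to=B, msg='stop')): A:[data,bye] B:[stop] C:[sync,tick,start]

Answer: sync,tick,start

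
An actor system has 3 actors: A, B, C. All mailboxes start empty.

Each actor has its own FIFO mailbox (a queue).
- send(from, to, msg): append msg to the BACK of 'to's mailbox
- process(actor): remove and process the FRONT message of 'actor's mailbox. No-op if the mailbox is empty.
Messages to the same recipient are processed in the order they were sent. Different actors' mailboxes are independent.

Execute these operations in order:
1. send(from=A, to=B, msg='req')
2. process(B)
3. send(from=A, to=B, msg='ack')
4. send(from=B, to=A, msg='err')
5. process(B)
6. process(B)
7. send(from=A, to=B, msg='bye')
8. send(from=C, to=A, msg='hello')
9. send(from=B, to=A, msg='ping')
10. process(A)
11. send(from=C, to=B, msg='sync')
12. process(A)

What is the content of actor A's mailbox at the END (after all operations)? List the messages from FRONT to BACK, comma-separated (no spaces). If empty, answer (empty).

Answer: ping

Derivation:
After 1 (send(from=A, to=B, msg='req')): A:[] B:[req] C:[]
After 2 (process(B)): A:[] B:[] C:[]
After 3 (send(from=A, to=B, msg='ack')): A:[] B:[ack] C:[]
After 4 (send(from=B, to=A, msg='err')): A:[err] B:[ack] C:[]
After 5 (process(B)): A:[err] B:[] C:[]
After 6 (process(B)): A:[err] B:[] C:[]
After 7 (send(from=A, to=B, msg='bye')): A:[err] B:[bye] C:[]
After 8 (send(from=C, to=A, msg='hello')): A:[err,hello] B:[bye] C:[]
After 9 (send(from=B, to=A, msg='ping')): A:[err,hello,ping] B:[bye] C:[]
After 10 (process(A)): A:[hello,ping] B:[bye] C:[]
After 11 (send(from=C, to=B, msg='sync')): A:[hello,ping] B:[bye,sync] C:[]
After 12 (process(A)): A:[ping] B:[bye,sync] C:[]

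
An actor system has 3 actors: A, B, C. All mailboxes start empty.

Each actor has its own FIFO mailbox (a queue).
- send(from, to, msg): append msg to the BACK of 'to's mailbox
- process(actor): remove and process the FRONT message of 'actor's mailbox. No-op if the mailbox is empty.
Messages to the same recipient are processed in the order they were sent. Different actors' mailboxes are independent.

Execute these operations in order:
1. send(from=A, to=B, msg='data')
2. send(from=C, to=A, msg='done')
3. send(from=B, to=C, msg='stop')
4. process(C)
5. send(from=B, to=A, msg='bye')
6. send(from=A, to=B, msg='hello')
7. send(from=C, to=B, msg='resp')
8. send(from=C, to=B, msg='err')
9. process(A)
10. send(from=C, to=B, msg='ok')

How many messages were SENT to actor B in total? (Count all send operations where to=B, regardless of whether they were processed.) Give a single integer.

Answer: 5

Derivation:
After 1 (send(from=A, to=B, msg='data')): A:[] B:[data] C:[]
After 2 (send(from=C, to=A, msg='done')): A:[done] B:[data] C:[]
After 3 (send(from=B, to=C, msg='stop')): A:[done] B:[data] C:[stop]
After 4 (process(C)): A:[done] B:[data] C:[]
After 5 (send(from=B, to=A, msg='bye')): A:[done,bye] B:[data] C:[]
After 6 (send(from=A, to=B, msg='hello')): A:[done,bye] B:[data,hello] C:[]
After 7 (send(from=C, to=B, msg='resp')): A:[done,bye] B:[data,hello,resp] C:[]
After 8 (send(from=C, to=B, msg='err')): A:[done,bye] B:[data,hello,resp,err] C:[]
After 9 (process(A)): A:[bye] B:[data,hello,resp,err] C:[]
After 10 (send(from=C, to=B, msg='ok')): A:[bye] B:[data,hello,resp,err,ok] C:[]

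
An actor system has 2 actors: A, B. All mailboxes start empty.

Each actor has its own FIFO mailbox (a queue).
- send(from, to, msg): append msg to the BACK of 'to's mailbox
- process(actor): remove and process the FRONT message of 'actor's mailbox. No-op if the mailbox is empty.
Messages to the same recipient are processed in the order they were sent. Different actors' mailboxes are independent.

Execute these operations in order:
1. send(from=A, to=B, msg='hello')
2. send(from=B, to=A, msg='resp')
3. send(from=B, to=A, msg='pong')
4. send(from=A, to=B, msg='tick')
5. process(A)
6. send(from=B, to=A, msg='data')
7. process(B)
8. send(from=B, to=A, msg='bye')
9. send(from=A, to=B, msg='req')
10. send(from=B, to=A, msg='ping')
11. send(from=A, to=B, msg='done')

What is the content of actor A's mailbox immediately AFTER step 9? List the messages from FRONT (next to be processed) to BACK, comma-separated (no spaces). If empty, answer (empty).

After 1 (send(from=A, to=B, msg='hello')): A:[] B:[hello]
After 2 (send(from=B, to=A, msg='resp')): A:[resp] B:[hello]
After 3 (send(from=B, to=A, msg='pong')): A:[resp,pong] B:[hello]
After 4 (send(from=A, to=B, msg='tick')): A:[resp,pong] B:[hello,tick]
After 5 (process(A)): A:[pong] B:[hello,tick]
After 6 (send(from=B, to=A, msg='data')): A:[pong,data] B:[hello,tick]
After 7 (process(B)): A:[pong,data] B:[tick]
After 8 (send(from=B, to=A, msg='bye')): A:[pong,data,bye] B:[tick]
After 9 (send(from=A, to=B, msg='req')): A:[pong,data,bye] B:[tick,req]

pong,data,bye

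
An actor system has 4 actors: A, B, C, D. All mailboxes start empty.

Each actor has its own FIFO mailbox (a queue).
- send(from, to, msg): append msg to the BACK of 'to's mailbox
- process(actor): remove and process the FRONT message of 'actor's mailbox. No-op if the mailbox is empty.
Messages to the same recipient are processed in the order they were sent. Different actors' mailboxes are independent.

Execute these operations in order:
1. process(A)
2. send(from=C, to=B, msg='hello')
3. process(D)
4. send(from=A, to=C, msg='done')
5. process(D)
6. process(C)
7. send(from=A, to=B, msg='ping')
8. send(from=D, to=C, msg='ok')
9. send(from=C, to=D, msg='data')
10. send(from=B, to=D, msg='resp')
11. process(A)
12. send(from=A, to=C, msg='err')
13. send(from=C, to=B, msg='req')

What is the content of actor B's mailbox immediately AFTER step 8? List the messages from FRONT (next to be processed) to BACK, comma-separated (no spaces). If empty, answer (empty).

After 1 (process(A)): A:[] B:[] C:[] D:[]
After 2 (send(from=C, to=B, msg='hello')): A:[] B:[hello] C:[] D:[]
After 3 (process(D)): A:[] B:[hello] C:[] D:[]
After 4 (send(from=A, to=C, msg='done')): A:[] B:[hello] C:[done] D:[]
After 5 (process(D)): A:[] B:[hello] C:[done] D:[]
After 6 (process(C)): A:[] B:[hello] C:[] D:[]
After 7 (send(from=A, to=B, msg='ping')): A:[] B:[hello,ping] C:[] D:[]
After 8 (send(from=D, to=C, msg='ok')): A:[] B:[hello,ping] C:[ok] D:[]

hello,ping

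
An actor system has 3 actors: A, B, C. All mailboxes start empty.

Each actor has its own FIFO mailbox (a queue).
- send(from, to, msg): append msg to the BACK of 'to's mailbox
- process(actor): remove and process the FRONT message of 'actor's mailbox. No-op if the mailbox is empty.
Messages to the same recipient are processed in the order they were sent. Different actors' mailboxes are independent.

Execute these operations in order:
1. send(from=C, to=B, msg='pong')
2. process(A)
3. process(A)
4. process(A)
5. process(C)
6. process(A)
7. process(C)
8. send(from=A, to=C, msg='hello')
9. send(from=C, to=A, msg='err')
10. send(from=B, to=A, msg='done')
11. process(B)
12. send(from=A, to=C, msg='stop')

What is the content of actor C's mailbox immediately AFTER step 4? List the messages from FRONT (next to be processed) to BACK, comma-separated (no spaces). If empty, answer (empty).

After 1 (send(from=C, to=B, msg='pong')): A:[] B:[pong] C:[]
After 2 (process(A)): A:[] B:[pong] C:[]
After 3 (process(A)): A:[] B:[pong] C:[]
After 4 (process(A)): A:[] B:[pong] C:[]

(empty)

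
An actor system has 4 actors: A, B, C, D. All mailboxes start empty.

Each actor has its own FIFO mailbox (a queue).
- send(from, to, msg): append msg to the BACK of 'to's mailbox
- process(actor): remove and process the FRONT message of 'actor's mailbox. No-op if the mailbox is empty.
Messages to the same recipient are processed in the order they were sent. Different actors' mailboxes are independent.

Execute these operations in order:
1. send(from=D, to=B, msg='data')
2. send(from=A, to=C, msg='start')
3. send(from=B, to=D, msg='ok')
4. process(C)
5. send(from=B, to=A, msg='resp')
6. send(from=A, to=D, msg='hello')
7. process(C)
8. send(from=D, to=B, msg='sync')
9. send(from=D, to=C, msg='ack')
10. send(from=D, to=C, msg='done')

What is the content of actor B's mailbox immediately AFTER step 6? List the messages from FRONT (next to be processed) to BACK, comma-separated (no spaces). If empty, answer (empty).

After 1 (send(from=D, to=B, msg='data')): A:[] B:[data] C:[] D:[]
After 2 (send(from=A, to=C, msg='start')): A:[] B:[data] C:[start] D:[]
After 3 (send(from=B, to=D, msg='ok')): A:[] B:[data] C:[start] D:[ok]
After 4 (process(C)): A:[] B:[data] C:[] D:[ok]
After 5 (send(from=B, to=A, msg='resp')): A:[resp] B:[data] C:[] D:[ok]
After 6 (send(from=A, to=D, msg='hello')): A:[resp] B:[data] C:[] D:[ok,hello]

data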